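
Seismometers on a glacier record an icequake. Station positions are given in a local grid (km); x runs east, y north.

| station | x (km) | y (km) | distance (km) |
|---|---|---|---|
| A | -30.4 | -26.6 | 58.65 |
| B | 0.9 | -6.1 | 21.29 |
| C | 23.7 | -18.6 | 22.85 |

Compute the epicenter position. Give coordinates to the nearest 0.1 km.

19.7 km east, 3.9 km north

Circle about each station: (x + 30.4)² + (y + 26.6)² = 58.65²; (x − 0.9)² + (y + 6.1)² = 21.29²; (x − 23.7)² + (y + 18.6)² = 22.85².
Subtracting the A equation from the B and C equations removes the quadratic terms:
62.6 x + 41.0 y = 1392.86
108.2 x + 16.0 y = 2193.63
Solving the 2×2 system: x ≈ 19.7, y ≈ 3.9 km.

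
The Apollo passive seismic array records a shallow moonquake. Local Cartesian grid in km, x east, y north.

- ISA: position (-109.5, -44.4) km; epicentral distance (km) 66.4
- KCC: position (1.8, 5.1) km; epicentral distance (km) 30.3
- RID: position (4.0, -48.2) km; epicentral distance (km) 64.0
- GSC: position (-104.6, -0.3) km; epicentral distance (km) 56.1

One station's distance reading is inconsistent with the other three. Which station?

KCC

Solve using three stations at a time. Using ISA, RID, GSC (subtract circle equations pairwise → linear system) gives (x, y) ≈ (-50.3, -14.3).
Distances from that point to each station vs reported:
  ISA: calculated 66.4 vs reported 66.4 → residual 0.0 km
  KCC: calculated 55.6 vs reported 30.3 → residual 25.3 km
  RID: calculated 64.0 vs reported 64.0 → residual 0.0 km
  GSC: calculated 56.1 vs reported 56.1 → residual 0.0 km
ISA, RID, GSC are mutually consistent (residuals ≈ 0); KCC is off by 25.3 km.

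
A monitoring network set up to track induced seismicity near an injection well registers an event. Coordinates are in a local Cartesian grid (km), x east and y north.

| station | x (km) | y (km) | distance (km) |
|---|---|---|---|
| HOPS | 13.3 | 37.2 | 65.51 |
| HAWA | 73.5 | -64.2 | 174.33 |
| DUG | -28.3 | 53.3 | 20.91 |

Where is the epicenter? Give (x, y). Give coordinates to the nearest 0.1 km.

-47.7 km east, 61.1 km north

Circle about each station: (x − 13.3)² + (y − 37.2)² = 65.51²; (x − 73.5)² + (y + 64.2)² = 174.33²; (x + 28.3)² + (y − 53.3)² = 20.91².
Subtracting pairs of circle equations eliminates x²+y² and gives linear equations (the radical axes):
120.4 x − 202.8 y = -18136.23
-83.2 x + 32.2 y = 5935.38
Solving the 2×2 system: x ≈ -47.7, y ≈ 61.1 km.
Check against HOPS (with the unrounded x, y): √((x − 13.3)²+(y − 37.2)²) = 65.51 ≈ 65.51 km. ✓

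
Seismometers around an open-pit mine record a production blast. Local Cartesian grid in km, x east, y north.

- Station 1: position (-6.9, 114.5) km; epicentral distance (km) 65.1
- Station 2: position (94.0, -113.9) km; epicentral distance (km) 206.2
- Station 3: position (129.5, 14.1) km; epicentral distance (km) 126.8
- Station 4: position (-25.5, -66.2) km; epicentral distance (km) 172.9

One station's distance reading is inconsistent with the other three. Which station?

Solve using three stations at a time. Using Station 1, Station 2, Station 4 (subtract circle equations pairwise → linear system) gives (x, y) ≈ (52.5, 88.1).
Distances from that point to each station vs reported:
  Station 1: calculated 65.0 vs reported 65.1 → residual 0.1 km
  Station 2: calculated 206.2 vs reported 206.2 → residual 0.0 km
  Station 3: calculated 106.8 vs reported 126.8 → residual 20.0 km
  Station 4: calculated 172.9 vs reported 172.9 → residual 0.0 km
Station 1, Station 2, Station 4 are mutually consistent (residuals ≈ 0); Station 3 is off by 20.0 km.

Station 3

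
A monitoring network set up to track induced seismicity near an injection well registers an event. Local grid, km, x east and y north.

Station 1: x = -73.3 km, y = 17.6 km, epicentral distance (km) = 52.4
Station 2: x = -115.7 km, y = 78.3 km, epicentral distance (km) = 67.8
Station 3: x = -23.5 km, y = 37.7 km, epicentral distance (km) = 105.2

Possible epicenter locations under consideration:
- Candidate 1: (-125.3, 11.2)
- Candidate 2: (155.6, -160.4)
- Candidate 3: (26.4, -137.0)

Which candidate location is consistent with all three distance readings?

Candidate 1

For each candidate, compare |candidate − station| to the reported distance:
Candidate 1: residuals Station 1 0.0, Station 2 0.0, Station 3 0.0 → max 0.0 km
Candidate 2: residuals Station 1 237.6, Station 2 293.6, Station 3 161.9 → max 293.6 km
Candidate 3: residuals Station 1 131.6, Station 2 190.2, Station 3 76.5 → max 190.2 km
Only Candidate 1 has all residuals ≈ 0.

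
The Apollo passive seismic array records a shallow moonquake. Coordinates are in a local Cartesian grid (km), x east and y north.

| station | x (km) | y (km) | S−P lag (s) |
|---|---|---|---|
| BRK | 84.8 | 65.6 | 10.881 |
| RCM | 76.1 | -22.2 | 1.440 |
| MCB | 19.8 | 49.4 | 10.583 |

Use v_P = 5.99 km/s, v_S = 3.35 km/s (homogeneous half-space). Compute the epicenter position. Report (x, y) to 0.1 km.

(67.6, -15.3)

Distance from S−P lag: d = Δt · v_P v_S / (v_P − v_S) = Δt · (5.99·3.35)/(5.99−3.35) ≈ 7.6009·Δt.
So d_BRK = 82.71, d_RCM = 10.95, d_MCB = 80.44 km.
Circle about each station: (x − 84.8)² + (y − 65.6)² = 82.71²; (x − 76.1)² + (y + 22.2)² = 10.95²; (x − 19.8)² + (y − 49.4)² = 80.44².
Subtracting the BRK equation from the RCM and MCB equations removes the quadratic terms:
-17.4 x − 175.6 y = 1510.69
-130.0 x − 32.4 y = -8291.65
Solving the 2×2 system: x ≈ 67.6, y ≈ -15.3 km.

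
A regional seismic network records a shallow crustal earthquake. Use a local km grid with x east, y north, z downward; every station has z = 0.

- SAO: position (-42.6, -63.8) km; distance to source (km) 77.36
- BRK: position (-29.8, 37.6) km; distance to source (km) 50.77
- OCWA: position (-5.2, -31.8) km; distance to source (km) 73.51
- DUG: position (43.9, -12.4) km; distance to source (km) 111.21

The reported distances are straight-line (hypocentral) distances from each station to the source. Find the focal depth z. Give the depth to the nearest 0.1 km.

23.2 km

Each station gives a sphere (x−x_i)² + (y−y_i)² + z² = d_i² (stations at z=0).
Subtracting the SAO sphere from BRK and OCWA: z² cancels, leaving linear equations in x and y:
25.6 x + 202.8 y = -176.42
74.8 x + 64.0 y = -4266.07
Solving: x ≈ -63.104, y ≈ 7.096 km (keep extra digits for the depth step; rounded: -63.1, 7.1).
Then from the SAO sphere: z² = 77.36² − (x + 42.6)² − (y + 63.8)² with x = -63.104, y = 7.096, so z ≈ 23.193 ≈ 23.2 km.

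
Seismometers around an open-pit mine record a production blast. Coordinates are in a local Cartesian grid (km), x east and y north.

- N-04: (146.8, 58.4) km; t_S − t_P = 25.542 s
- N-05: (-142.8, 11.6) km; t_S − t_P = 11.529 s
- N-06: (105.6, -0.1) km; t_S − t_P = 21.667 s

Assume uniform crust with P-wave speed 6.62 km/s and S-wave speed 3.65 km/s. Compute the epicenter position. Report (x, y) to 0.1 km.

x ≈ -61.0 km, y ≈ 57.5 km

Distance from S−P lag: d = Δt · v_P v_S / (v_P − v_S) = Δt · (6.62·3.65)/(6.62−3.65) ≈ 8.1357·Δt.
So d_N-04 = 207.80, d_N-05 = 93.80, d_N-06 = 176.28 km.
Circle about each station: (x − 146.8)² + (y − 58.4)² = 207.80²; (x + 142.8)² + (y − 11.6)² = 93.80²; (x − 105.6)² + (y + 0.1)² = 176.28².
Subtracting the N-04 equation from the N-05 and N-06 equations removes the quadratic terms:
-579.2 x − 93.6 y = 29948.00
-82.4 x − 117.0 y = -1703.23
Solving the 2×2 system: x ≈ -61.0, y ≈ 57.5 km.
Check against N-04 (with the unrounded x, y): √((x − 146.8)²+(y − 58.4)²) = 207.80 ≈ 207.80 km. ✓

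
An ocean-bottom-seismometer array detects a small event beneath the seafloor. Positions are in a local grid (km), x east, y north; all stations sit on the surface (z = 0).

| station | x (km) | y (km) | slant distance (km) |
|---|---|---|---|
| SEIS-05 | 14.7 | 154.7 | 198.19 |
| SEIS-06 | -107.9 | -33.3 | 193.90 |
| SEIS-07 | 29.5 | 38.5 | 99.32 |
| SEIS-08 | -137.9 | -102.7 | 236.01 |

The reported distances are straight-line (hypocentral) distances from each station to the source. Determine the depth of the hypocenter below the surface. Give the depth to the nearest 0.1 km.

Each station gives a sphere (x−x_i)² + (y−y_i)² + z² = d_i² (stations at z=0).
Subtracting the SEIS-05 sphere from SEIS-06 and SEIS-07: z² cancels, leaving linear equations in x and y:
-245.2 x − 376.0 y = -9714.81
29.6 x − 232.4 y = 7619.13
Solving: x ≈ 75.205, y ≈ -23.206 km (keep extra digits for the depth step; rounded: 75.2, -23.2).
Then from the SEIS-05 sphere: z² = 198.19² − (x − 14.7)² − (y − 154.7)² with x = 75.205, y = -23.206, so z ≈ 62.991 ≈ 63.0 km.

63.0 km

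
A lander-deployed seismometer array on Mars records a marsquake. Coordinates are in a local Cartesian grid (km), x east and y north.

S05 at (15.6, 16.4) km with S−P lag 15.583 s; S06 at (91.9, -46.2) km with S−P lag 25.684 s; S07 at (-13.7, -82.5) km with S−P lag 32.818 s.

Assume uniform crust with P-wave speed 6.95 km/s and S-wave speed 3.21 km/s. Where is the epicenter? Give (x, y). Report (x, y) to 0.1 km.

Distance from S−P lag: d = Δt · v_P v_S / (v_P − v_S) = Δt · (6.95·3.21)/(6.95−3.21) ≈ 5.9651·Δt.
So d_S05 = 92.95, d_S06 = 153.21, d_S07 = 195.76 km.
Circle about each station: (x − 15.6)² + (y − 16.4)² = 92.95²; (x − 91.9)² + (y + 46.2)² = 153.21²; (x + 13.7)² + (y + 82.5)² = 195.76².
Subtracting the S05 equation from the S06 and S07 equations removes the quadratic terms:
152.6 x − 125.2 y = -4765.87
-58.6 x − 197.8 y = -23200.66
Solving the 2×2 system: x ≈ 52.3, y ≈ 101.8 km.

52.3 km east, 101.8 km north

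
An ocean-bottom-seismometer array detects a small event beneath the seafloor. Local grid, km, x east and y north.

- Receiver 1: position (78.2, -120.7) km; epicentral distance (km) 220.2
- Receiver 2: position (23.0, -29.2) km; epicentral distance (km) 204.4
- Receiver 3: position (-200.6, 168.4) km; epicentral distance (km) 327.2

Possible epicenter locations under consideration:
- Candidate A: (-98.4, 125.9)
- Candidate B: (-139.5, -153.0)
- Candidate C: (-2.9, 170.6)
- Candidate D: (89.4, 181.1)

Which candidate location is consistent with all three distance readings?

For each candidate, compare |candidate − station| to the reported distance:
Candidate A: residuals Receiver 1 83.1, Receiver 2 7.4, Receiver 3 216.5 → max 216.5 km
Candidate B: residuals Receiver 1 0.1, Receiver 2 0.1, Receiver 3 0.0 → max 0.1 km
Candidate C: residuals Receiver 1 82.2, Receiver 2 2.9, Receiver 3 129.5 → max 129.5 km
Candidate D: residuals Receiver 1 81.8, Receiver 2 16.1, Receiver 3 36.9 → max 81.8 km
Only Candidate B has all residuals ≈ 0.

Candidate B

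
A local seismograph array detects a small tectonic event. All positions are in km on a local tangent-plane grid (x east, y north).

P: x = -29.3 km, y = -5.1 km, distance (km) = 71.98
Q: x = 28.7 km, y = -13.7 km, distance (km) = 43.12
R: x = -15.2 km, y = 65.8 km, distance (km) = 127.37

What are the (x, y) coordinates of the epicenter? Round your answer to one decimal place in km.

21.4 km east, -56.2 km north

Circle about each station: (x + 29.3)² + (y + 5.1)² = 71.98²; (x − 28.7)² + (y + 13.7)² = 43.12²; (x + 15.2)² + (y − 65.8)² = 127.37².
Subtracting pairs of circle equations eliminates x²+y² and gives linear equations (the radical axes):
116.0 x − 17.2 y = 3448.67
28.2 x + 141.8 y = -7365.82
Solving the 2×2 system: x ≈ 21.4, y ≈ -56.2 km.
Check against P (with the unrounded x, y): √((x + 29.3)²+(y + 5.1)²) = 71.98 ≈ 71.98 km. ✓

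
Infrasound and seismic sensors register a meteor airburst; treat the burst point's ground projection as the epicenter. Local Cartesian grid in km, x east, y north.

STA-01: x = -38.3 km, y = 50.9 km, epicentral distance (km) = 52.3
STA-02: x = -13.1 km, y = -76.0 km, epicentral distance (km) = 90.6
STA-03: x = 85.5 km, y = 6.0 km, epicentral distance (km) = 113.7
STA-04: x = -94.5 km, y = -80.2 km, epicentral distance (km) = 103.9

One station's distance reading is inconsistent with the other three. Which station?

Solve using three stations at a time. Using STA-01, STA-03, STA-04 (subtract circle equations pairwise → linear system) gives (x, y) ≈ (-28.0, -0.4).
Distances from that point to each station vs reported:
  STA-01: calculated 52.3 vs reported 52.3 → residual 0.0 km
  STA-02: calculated 77.1 vs reported 90.6 → residual 13.5 km
  STA-03: calculated 113.7 vs reported 113.7 → residual 0.0 km
  STA-04: calculated 103.9 vs reported 103.9 → residual 0.0 km
STA-01, STA-03, STA-04 are mutually consistent (residuals ≈ 0); STA-02 is off by 13.5 km.

STA-02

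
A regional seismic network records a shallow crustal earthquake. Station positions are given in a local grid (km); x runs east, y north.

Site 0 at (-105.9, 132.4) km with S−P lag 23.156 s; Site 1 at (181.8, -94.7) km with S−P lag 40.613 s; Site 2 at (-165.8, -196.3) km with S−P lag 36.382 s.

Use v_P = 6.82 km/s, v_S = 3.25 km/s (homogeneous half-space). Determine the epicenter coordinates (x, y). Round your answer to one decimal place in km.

x ≈ -52.3 km, y ≈ -1.0 km

Distance from S−P lag: d = Δt · v_P v_S / (v_P − v_S) = Δt · (6.82·3.25)/(6.82−3.25) ≈ 6.2087·Δt.
So d_Site 0 = 143.77, d_Site 1 = 252.15, d_Site 2 = 225.88 km.
Circle about each station: (x + 105.9)² + (y − 132.4)² = 143.77²; (x − 181.8)² + (y + 94.7)² = 252.15²; (x + 165.8)² + (y + 196.3)² = 225.88².
Subtracting the Site 0 equation from the Site 1 and Site 2 equations removes the quadratic terms:
575.4 x − 454.2 y = -29635.05
-119.8 x − 657.4 y = 6926.80
Solving the 2×2 system: x ≈ -52.3, y ≈ -1.0 km.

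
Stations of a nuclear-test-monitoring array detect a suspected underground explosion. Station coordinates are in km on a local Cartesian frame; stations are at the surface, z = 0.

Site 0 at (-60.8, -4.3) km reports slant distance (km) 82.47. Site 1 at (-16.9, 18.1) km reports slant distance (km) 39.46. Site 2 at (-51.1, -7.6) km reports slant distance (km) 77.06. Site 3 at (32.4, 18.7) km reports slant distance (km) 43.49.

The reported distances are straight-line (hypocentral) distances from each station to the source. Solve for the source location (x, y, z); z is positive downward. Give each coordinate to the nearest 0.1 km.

(4.1, 39.8, 25.4)

Each station gives a sphere (x−x_i)² + (y−y_i)² + z² = d_i² (stations at z=0).
Subtracting the Site 0 sphere from Site 1 and Site 2: z² cancels, leaving linear equations in x and y:
87.8 x + 44.8 y = 2142.30
19.4 x − 6.6 y = -183.10
Solving: x ≈ 4.098, y ≈ 39.788 km (keep extra digits for the depth step; rounded: 4.1, 39.8).
Then from the Site 0 sphere: z² = 82.47² − (x + 60.8)² − (y + 4.3)² with x = 4.098, y = 39.788, so z ≈ 25.413 ≈ 25.4 km.
Check against Site 3 (with the unrounded solution): distance 43.49 ≈ 43.49 km. ✓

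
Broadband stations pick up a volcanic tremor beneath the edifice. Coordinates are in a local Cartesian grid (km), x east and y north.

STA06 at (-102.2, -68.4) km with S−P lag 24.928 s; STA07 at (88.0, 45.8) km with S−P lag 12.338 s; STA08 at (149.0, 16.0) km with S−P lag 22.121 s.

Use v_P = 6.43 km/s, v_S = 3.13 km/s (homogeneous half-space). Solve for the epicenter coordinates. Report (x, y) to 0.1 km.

14.7 km east, 28.8 km north

Distance from S−P lag: d = Δt · v_P v_S / (v_P − v_S) = Δt · (6.43·3.13)/(6.43−3.13) ≈ 6.0988·Δt.
So d_STA06 = 152.03, d_STA07 = 75.25, d_STA08 = 134.91 km.
Circle about each station: (x + 102.2)² + (y + 68.4)² = 152.03²; (x − 88.0)² + (y − 45.8)² = 75.25²; (x − 149.0)² + (y − 16.0)² = 134.91².
Subtracting the STA06 equation from the STA07 and STA08 equations removes the quadratic terms:
380.4 x + 228.4 y = 12168.80
502.4 x + 168.8 y = 12246.01
Solving the 2×2 system: x ≈ 14.7, y ≈ 28.8 km.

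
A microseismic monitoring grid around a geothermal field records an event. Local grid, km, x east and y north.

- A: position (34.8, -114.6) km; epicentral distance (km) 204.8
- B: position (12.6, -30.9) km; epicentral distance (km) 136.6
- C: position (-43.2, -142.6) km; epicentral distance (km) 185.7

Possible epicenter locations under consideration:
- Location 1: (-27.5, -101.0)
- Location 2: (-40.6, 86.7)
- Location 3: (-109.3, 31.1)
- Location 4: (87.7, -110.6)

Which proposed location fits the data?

Location 3

For each candidate, compare |candidate − station| to the reported distance:
Location 1: residuals A 141.0, B 55.8, C 141.2 → max 141.2 km
Location 2: residuals A 10.2, B 7.5, C 43.6 → max 43.6 km
Location 3: residuals A 0.1, B 0.2, C 0.2 → max 0.2 km
Location 4: residuals A 151.7, B 27.1, C 50.9 → max 151.7 km
Only Location 3 has all residuals ≈ 0.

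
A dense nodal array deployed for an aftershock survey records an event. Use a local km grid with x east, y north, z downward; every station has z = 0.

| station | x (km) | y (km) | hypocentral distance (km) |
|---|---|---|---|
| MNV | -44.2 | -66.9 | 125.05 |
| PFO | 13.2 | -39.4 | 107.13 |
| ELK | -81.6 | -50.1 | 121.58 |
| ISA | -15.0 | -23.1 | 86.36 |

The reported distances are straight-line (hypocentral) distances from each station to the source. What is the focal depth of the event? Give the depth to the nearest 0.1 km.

depth ≈ 49.4 km

Each station gives a sphere (x−x_i)² + (y−y_i)² + z² = d_i² (stations at z=0).
Subtracting the MNV sphere from PFO and ELK: z² cancels, leaving linear equations in x and y:
114.8 x + 55.0 y = -541.98
-74.8 x + 33.6 y = 3595.13
Solving: x ≈ -27.090, y ≈ 46.690 km (keep extra digits for the depth step; rounded: -27.1, 46.7).
Then from the MNV sphere: z² = 125.05² − (x + 44.2)² − (y + 66.9)² with x = -27.090, y = 46.690, so z ≈ 49.417 ≈ 49.4 km.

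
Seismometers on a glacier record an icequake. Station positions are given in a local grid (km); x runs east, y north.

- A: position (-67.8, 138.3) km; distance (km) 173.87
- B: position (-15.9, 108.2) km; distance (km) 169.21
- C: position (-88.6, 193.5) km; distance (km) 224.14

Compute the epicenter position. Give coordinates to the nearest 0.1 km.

Circle about each station: (x + 67.8)² + (y − 138.3)² = 173.87²; (x + 15.9)² + (y − 108.2)² = 169.21²; (x + 88.6)² + (y − 193.5)² = 224.14².
Subtracting pairs of circle equations eliminates x²+y² and gives linear equations (the radical axes):
103.8 x − 60.2 y = -10164.93
-41.6 x + 110.4 y = 1560.52
Solving the 2×2 system: x ≈ -114.8, y ≈ -29.1 km.
Check against A (with the unrounded x, y): √((x + 67.8)²+(y − 138.3)²) = 173.91 ≈ 173.87 km. ✓

(-114.8, -29.1)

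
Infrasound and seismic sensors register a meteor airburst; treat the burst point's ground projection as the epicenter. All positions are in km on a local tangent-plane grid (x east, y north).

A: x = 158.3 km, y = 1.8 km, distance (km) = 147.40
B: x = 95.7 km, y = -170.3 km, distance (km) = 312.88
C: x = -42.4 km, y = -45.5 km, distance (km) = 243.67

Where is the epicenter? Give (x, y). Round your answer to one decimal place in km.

(113.1, 142.1)

Circle about each station: (x − 158.3)² + (y − 1.8)² = 147.40²; (x − 95.7)² + (y + 170.3)² = 312.88²; (x + 42.4)² + (y + 45.5)² = 243.67².
Subtracting pairs of circle equations eliminates x²+y² and gives linear equations (the radical axes):
-125.2 x − 344.2 y = -63068.68
-401.4 x − 94.6 y = -58842.43
Solving the 2×2 system: x ≈ 113.1, y ≈ 142.1 km.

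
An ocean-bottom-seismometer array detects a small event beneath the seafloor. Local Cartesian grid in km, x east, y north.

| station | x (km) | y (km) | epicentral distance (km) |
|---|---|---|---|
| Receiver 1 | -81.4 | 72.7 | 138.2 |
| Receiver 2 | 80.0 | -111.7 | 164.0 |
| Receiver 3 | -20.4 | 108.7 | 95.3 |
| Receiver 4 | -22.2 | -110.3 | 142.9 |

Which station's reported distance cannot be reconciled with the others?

Solve using three stations at a time. Using Receiver 1, Receiver 2, Receiver 3 (subtract circle equations pairwise → linear system) gives (x, y) ≈ (55.0, 50.4).
Distances from that point to each station vs reported:
  Receiver 1: calculated 138.2 vs reported 138.2 → residual 0.0 km
  Receiver 2: calculated 164.0 vs reported 164.0 → residual 0.0 km
  Receiver 3: calculated 95.3 vs reported 95.3 → residual 0.0 km
  Receiver 4: calculated 178.3 vs reported 142.9 → residual 35.4 km
Receiver 1, Receiver 2, Receiver 3 are mutually consistent (residuals ≈ 0); Receiver 4 is off by 35.4 km.

Receiver 4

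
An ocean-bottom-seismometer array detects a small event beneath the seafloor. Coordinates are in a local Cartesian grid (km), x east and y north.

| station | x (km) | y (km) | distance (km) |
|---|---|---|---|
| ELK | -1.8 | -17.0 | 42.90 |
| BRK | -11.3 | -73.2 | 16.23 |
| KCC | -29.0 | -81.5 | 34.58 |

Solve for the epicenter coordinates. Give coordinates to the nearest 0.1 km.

Circle about each station: (x + 1.8)² + (y + 17.0)² = 42.90²; (x + 11.3)² + (y + 73.2)² = 16.23²; (x + 29.0)² + (y + 81.5)² = 34.58².
Subtracting pairs of circle equations eliminates x²+y² and gives linear equations (the radical axes):
-19.0 x − 112.4 y = 6770.69
-54.4 x − 129.0 y = 7835.64
Solving the 2×2 system: x ≈ -2.0, y ≈ -59.9 km.

-2.0 km east, -59.9 km north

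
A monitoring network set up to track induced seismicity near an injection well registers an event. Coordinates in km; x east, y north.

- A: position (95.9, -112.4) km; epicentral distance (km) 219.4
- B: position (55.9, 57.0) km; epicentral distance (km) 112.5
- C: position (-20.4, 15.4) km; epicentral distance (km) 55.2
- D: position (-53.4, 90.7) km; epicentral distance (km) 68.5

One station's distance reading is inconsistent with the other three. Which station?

B

Solve using three stations at a time. Using A, C, D (subtract circle equations pairwise → linear system) gives (x, y) ≈ (-74.7, 25.5).
Distances from that point to each station vs reported:
  A: calculated 219.4 vs reported 219.4 → residual 0.0 km
  B: calculated 134.4 vs reported 112.5 → residual 21.9 km
  C: calculated 55.3 vs reported 55.2 → residual 0.1 km
  D: calculated 68.6 vs reported 68.5 → residual 0.1 km
A, C, D are mutually consistent (residuals ≈ 0); B is off by 21.9 km.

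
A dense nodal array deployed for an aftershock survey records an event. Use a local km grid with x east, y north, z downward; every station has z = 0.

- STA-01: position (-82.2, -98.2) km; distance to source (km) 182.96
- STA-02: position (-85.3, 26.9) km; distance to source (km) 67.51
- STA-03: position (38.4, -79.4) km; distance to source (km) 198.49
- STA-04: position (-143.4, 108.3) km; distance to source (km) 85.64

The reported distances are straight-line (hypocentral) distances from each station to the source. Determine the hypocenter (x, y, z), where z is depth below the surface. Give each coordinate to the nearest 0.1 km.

Each station gives a sphere (x−x_i)² + (y−y_i)² + z² = d_i² (stations at z=0).
Subtracting the STA-01 sphere from STA-02 and STA-03: z² cancels, leaving linear equations in x and y:
-6.2 x + 250.2 y = 20516.38
241.2 x + 37.6 y = -14545.08
Solving: x ≈ -72.804, y ≈ 80.196 km (keep extra digits for the depth step; rounded: -72.8, 80.2).
Then from the STA-01 sphere: z² = 182.96² − (x + 82.2)² − (y + 98.2)² with x = -72.804, y = 80.196, so z ≈ 39.509 ≈ 39.5 km.

(-72.8, 80.2, 39.5)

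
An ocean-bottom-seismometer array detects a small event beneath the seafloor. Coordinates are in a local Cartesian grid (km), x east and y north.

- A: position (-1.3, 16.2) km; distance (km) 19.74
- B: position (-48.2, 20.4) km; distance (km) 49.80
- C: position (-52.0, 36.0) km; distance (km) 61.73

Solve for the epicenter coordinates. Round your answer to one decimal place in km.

Circle about each station: (x + 1.3)² + (y − 16.2)² = 19.74²; (x + 48.2)² + (y − 20.4)² = 49.80²; (x + 52.0)² + (y − 36.0)² = 61.73².
Subtracting the A equation from the B and C equations removes the quadratic terms:
-93.8 x + 8.4 y = 384.90
-101.4 x + 39.6 y = 314.94
Solving the 2×2 system: x ≈ -4.4, y ≈ -3.3 km.

-4.4 km east, -3.3 km north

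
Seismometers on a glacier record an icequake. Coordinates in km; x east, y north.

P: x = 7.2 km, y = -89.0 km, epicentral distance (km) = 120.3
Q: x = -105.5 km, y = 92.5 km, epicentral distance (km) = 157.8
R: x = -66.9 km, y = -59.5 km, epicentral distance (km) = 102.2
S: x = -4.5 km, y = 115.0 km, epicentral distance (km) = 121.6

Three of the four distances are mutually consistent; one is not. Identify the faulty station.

P

Solve using three stations at a time. Using Q, R, S (subtract circle equations pairwise → linear system) gives (x, y) ≈ (19.1, -4.3).
Distances from that point to each station vs reported:
  P: calculated 85.5 vs reported 120.3 → residual 34.8 km
  Q: calculated 157.8 vs reported 157.8 → residual 0.0 km
  R: calculated 102.2 vs reported 102.2 → residual 0.0 km
  S: calculated 121.6 vs reported 121.6 → residual 0.0 km
Q, R, S are mutually consistent (residuals ≈ 0); P is off by 34.8 km.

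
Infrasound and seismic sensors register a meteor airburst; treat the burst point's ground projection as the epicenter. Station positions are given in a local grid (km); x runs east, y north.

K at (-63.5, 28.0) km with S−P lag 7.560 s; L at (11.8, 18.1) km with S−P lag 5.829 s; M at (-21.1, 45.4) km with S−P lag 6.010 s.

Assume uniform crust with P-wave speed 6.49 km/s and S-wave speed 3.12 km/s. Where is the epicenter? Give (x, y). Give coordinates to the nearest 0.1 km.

x ≈ -22.1 km, y ≈ 9.3 km

Distance from S−P lag: d = Δt · v_P v_S / (v_P − v_S) = Δt · (6.49·3.12)/(6.49−3.12) ≈ 6.0085·Δt.
So d_K = 45.42, d_L = 35.02, d_M = 36.11 km.
Circle about each station: (x + 63.5)² + (y − 28.0)² = 45.42²; (x − 11.8)² + (y − 18.1)² = 35.02²; (x + 21.1)² + (y − 45.4)² = 36.11².
Subtracting pairs of circle equations eliminates x²+y² and gives linear equations (the radical axes):
150.6 x − 19.8 y = -3512.82
84.8 x + 34.8 y = -1550.84
Solving the 2×2 system: x ≈ -22.1, y ≈ 9.3 km.
Check against K (with the unrounded x, y): √((x + 63.5)²+(y − 28.0)²) = 45.43 ≈ 45.42 km. ✓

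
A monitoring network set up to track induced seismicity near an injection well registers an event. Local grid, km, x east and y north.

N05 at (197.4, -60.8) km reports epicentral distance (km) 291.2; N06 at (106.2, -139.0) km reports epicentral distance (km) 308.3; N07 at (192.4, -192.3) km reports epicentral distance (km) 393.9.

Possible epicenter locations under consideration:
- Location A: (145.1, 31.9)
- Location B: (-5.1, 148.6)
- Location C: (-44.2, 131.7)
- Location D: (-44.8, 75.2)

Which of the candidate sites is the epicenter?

For each candidate, compare |candidate − station| to the reported distance:
Location A: residuals N05 184.8, N06 133.0, N07 164.8 → max 184.8 km
Location B: residuals N05 0.1, N06 0.1, N07 0.1 → max 0.1 km
Location C: residuals N05 17.7, N06 1.4, N07 7.3 → max 17.7 km
Location D: residuals N05 13.4, N06 46.2, N07 36.4 → max 46.2 km
Only Location B has all residuals ≈ 0.

Location B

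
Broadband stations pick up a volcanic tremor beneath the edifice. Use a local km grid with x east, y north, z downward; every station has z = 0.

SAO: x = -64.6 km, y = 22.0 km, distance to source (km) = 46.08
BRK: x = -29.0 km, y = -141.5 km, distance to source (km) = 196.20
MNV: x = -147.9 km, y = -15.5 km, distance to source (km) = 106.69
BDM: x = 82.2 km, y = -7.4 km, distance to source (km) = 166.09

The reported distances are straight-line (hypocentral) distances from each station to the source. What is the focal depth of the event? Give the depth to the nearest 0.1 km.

38.7 km

Each station gives a sphere (x−x_i)² + (y−y_i)² + z² = d_i² (stations at z=0).
Subtracting the SAO sphere from BRK and MNV: z² cancels, leaving linear equations in x and y:
71.2 x − 327.0 y = -20164.98
-166.6 x − 75.0 y = 8198.11
Solving: x ≈ -70.098, y ≈ 46.404 km (keep extra digits for the depth step; rounded: -70.1, 46.4).
Then from the SAO sphere: z² = 46.08² − (x + 64.6)² − (y − 22.0)² with x = -70.098, y = 46.404, so z ≈ 38.699 ≈ 38.7 km.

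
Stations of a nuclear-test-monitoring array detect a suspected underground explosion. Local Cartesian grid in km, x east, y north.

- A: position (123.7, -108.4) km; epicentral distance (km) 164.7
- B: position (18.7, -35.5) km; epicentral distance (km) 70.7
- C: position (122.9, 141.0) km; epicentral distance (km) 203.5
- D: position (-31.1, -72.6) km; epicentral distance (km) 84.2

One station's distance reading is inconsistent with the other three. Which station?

Solve using three stations at a time. Using B, C, D (subtract circle equations pairwise → linear system) gives (x, y) ≈ (-34.0, 11.5).
Distances from that point to each station vs reported:
  A: calculated 198.1 vs reported 164.7 → residual 33.4 km
  B: calculated 70.6 vs reported 70.7 → residual 0.1 km
  C: calculated 203.5 vs reported 203.5 → residual 0.0 km
  D: calculated 84.1 vs reported 84.2 → residual 0.1 km
B, C, D are mutually consistent (residuals ≈ 0); A is off by 33.4 km.

A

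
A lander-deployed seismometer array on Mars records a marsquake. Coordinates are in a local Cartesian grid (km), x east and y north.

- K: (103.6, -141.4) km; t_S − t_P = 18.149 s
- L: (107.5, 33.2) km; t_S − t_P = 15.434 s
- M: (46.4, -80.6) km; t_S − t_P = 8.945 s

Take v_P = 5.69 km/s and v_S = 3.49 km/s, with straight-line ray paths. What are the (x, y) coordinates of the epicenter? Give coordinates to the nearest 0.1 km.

x ≈ -16.6 km, y ≈ -30.1 km

Distance from S−P lag: d = Δt · v_P v_S / (v_P − v_S) = Δt · (5.69·3.49)/(5.69−3.49) ≈ 9.0264·Δt.
So d_K = 163.82, d_L = 139.31, d_M = 80.74 km.
Circle about each station: (x − 103.6)² + (y + 141.4)² = 163.82²; (x − 107.5)² + (y − 33.2)² = 139.31²; (x − 46.4)² + (y + 80.6)² = 80.74².
Subtracting pairs of circle equations eliminates x²+y² and gives linear equations (the radical axes):
7.8 x + 349.2 y = -10638.71
-114.4 x + 121.6 y = -1759.56
Solving the 2×2 system: x ≈ -16.6, y ≈ -30.1 km.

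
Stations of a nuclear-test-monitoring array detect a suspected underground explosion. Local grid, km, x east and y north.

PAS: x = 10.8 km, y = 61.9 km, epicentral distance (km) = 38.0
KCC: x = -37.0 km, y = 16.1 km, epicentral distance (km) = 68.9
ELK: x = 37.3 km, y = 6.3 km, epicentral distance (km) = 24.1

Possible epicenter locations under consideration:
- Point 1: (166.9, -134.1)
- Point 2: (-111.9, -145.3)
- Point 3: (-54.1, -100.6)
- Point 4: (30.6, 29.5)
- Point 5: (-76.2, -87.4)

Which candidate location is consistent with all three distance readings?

For each candidate, compare |candidate − station| to the reported distance:
Point 1: residuals PAS 212.6, KCC 184.3, ELK 167.0 → max 212.6 km
Point 2: residuals PAS 202.8, KCC 109.0, ELK 188.6 → max 202.8 km
Point 3: residuals PAS 137.0, KCC 49.0, ELK 116.5 → max 137.0 km
Point 4: residuals PAS 0.0, KCC 0.0, ELK 0.0 → max 0.0 km
Point 5: residuals PAS 134.8, KCC 41.8, ELK 123.1 → max 134.8 km
Only Point 4 has all residuals ≈ 0.

Point 4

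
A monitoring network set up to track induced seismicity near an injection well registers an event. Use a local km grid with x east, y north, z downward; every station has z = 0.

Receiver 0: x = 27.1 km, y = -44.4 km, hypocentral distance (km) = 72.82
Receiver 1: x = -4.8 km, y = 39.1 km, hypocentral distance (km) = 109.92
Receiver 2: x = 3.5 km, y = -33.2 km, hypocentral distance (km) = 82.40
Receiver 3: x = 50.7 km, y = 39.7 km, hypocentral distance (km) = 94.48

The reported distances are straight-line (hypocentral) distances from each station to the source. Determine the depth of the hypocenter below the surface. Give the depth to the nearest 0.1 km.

depth ≈ 66.3 km

Each station gives a sphere (x−x_i)² + (y−y_i)² + z² = d_i² (stations at z=0).
Subtracting the Receiver 0 sphere from Receiver 1 and Receiver 2: z² cancels, leaving linear equations in x and y:
-63.8 x + 167.0 y = -7933.57
-47.2 x + 22.4 y = -3078.29
Solving: x ≈ 52.123, y ≈ -27.594 km (keep extra digits for the depth step; rounded: 52.1, -27.6).
Then from the Receiver 0 sphere: z² = 72.82² − (x − 27.1)² − (y + 44.4)² with x = 52.123, y = -27.594, so z ≈ 66.288 ≈ 66.3 km.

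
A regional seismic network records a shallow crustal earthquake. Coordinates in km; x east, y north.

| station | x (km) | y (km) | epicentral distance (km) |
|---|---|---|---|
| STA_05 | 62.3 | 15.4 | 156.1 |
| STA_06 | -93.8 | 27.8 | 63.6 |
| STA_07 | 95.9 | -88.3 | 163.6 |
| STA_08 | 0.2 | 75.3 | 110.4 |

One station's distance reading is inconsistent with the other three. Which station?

STA_05

Solve using three stations at a time. Using STA_06, STA_07, STA_08 (subtract circle equations pairwise → linear system) gives (x, y) ≈ (-53.3, -21.3).
Distances from that point to each station vs reported:
  STA_05: calculated 121.3 vs reported 156.1 → residual 34.8 km
  STA_06: calculated 63.6 vs reported 63.6 → residual 0.0 km
  STA_07: calculated 163.6 vs reported 163.6 → residual 0.0 km
  STA_08: calculated 110.4 vs reported 110.4 → residual 0.0 km
STA_06, STA_07, STA_08 are mutually consistent (residuals ≈ 0); STA_05 is off by 34.8 km.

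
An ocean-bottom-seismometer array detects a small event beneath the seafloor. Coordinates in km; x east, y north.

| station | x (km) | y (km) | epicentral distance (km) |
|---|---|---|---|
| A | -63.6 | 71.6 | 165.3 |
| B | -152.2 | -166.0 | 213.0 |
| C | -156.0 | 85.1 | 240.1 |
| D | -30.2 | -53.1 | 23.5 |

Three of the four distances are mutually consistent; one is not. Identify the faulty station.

Solve using three stations at a time. Using A, B, C (subtract circle equations pairwise → linear system) gives (x, y) ≈ (33.8, -62.1).
Distances from that point to each station vs reported:
  A: calculated 165.4 vs reported 165.3 → residual 0.1 km
  B: calculated 213.1 vs reported 213.0 → residual 0.1 km
  C: calculated 240.1 vs reported 240.1 → residual 0.0 km
  D: calculated 64.6 vs reported 23.5 → residual 41.1 km
A, B, C are mutually consistent (residuals ≈ 0); D is off by 41.1 km.

D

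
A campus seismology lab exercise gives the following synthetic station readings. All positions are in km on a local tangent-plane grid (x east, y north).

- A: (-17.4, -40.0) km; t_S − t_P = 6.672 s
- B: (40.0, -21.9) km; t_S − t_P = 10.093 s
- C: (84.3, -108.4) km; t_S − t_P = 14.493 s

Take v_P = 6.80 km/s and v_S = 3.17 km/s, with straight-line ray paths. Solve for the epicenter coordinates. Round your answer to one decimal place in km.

(6.5, -71.6)

Distance from S−P lag: d = Δt · v_P v_S / (v_P − v_S) = Δt · (6.80·3.17)/(6.80−3.17) ≈ 5.9383·Δt.
So d_A = 39.62, d_B = 59.94, d_C = 86.06 km.
Circle about each station: (x + 17.4)² + (y + 40.0)² = 39.62²; (x − 40.0)² + (y + 21.9)² = 59.94²; (x − 84.3)² + (y + 108.4)² = 86.06².
Subtracting pairs of circle equations eliminates x²+y² and gives linear equations (the radical axes):
114.8 x + 36.2 y = -1846.21
203.4 x − 136.8 y = 11117.71
Solving the 2×2 system: x ≈ 6.5, y ≈ -71.6 km.
Check against A (with the unrounded x, y): √((x + 17.4)²+(y + 40.0)²) = 39.63 ≈ 39.62 km. ✓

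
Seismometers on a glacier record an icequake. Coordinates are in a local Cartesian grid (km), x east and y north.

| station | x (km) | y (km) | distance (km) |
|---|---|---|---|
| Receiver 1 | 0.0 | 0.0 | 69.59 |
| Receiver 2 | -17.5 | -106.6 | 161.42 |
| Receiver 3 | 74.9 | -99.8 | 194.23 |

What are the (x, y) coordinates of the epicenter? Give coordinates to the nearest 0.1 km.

-45.9 km east, 52.3 km north

Circle about each station: x² + y² = 69.59²; (x + 17.5)² + (y + 106.6)² = 161.42²; (x − 74.9)² + (y + 99.8)² = 194.23².
Subtracting the Receiver 1 equation from the Receiver 2 and Receiver 3 equations removes the quadratic terms:
-35.0 x − 213.2 y = -9543.84
149.8 x − 199.6 y = -17312.47
Solving the 2×2 system: x ≈ -45.9, y ≈ 52.3 km.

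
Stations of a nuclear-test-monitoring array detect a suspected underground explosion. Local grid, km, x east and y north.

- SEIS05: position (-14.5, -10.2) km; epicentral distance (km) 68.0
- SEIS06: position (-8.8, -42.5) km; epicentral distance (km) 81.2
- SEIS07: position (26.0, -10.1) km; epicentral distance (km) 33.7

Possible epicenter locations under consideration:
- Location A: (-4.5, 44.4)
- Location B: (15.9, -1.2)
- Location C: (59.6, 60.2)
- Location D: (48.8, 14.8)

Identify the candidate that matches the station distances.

Location D

For each candidate, compare |candidate − station| to the reported distance:
Location A: residuals SEIS05 12.5, SEIS06 5.8, SEIS07 28.8 → max 28.8 km
Location B: residuals SEIS05 36.3, SEIS06 33.1, SEIS07 20.2 → max 36.3 km
Location C: residuals SEIS05 34.2, SEIS06 42.2, SEIS07 44.2 → max 44.2 km
Location D: residuals SEIS05 0.1, SEIS06 0.0, SEIS07 0.1 → max 0.1 km
Only Location D has all residuals ≈ 0.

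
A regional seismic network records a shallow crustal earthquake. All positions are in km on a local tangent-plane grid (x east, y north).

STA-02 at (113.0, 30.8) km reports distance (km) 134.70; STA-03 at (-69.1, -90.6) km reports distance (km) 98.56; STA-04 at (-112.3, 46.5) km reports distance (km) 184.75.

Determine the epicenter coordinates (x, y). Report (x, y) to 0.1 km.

(28.0, -73.7)

Circle about each station: (x − 113.0)² + (y − 30.8)² = 134.70²; (x + 69.1)² + (y + 90.6)² = 98.56²; (x + 112.3)² + (y − 46.5)² = 184.75².
Subtracting the STA-02 equation from the STA-03 and STA-04 equations removes the quadratic terms:
-364.2 x − 242.8 y = 7695.55
-450.6 x + 31.4 y = -14932.57
Solving the 2×2 system: x ≈ 28.0, y ≈ -73.7 km.
Check against STA-02 (with the unrounded x, y): √((x − 113.0)²+(y − 30.8)²) = 134.70 ≈ 134.70 km. ✓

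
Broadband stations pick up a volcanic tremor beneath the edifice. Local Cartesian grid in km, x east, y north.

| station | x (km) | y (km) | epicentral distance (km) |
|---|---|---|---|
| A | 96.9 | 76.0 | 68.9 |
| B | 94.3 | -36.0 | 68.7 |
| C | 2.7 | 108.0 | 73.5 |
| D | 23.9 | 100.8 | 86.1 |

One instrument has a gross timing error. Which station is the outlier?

Solve using three stations at a time. Using A, B, D (subtract circle equations pairwise → linear system) gives (x, y) ≈ (55.7, 20.8).
Distances from that point to each station vs reported:
  A: calculated 68.9 vs reported 68.9 → residual 0.0 km
  B: calculated 68.7 vs reported 68.7 → residual 0.0 km
  C: calculated 102.0 vs reported 73.5 → residual 28.5 km
  D: calculated 86.1 vs reported 86.1 → residual 0.0 km
A, B, D are mutually consistent (residuals ≈ 0); C is off by 28.5 km.

C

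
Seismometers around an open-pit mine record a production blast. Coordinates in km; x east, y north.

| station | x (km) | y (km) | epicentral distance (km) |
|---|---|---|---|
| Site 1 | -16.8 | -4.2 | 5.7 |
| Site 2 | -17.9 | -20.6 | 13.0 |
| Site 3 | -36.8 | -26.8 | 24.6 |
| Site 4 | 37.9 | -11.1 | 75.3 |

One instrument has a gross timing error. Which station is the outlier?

Site 4

Solve using three stations at a time. Using Site 1, Site 2, Site 3 (subtract circle equations pairwise → linear system) gives (x, y) ≈ (-21.0, -8.0).
Distances from that point to each station vs reported:
  Site 1: calculated 5.6 vs reported 5.7 → residual 0.1 km
  Site 2: calculated 13.0 vs reported 13.0 → residual 0.0 km
  Site 3: calculated 24.6 vs reported 24.6 → residual 0.0 km
  Site 4: calculated 58.9 vs reported 75.3 → residual 16.4 km
Site 1, Site 2, Site 3 are mutually consistent (residuals ≈ 0); Site 4 is off by 16.4 km.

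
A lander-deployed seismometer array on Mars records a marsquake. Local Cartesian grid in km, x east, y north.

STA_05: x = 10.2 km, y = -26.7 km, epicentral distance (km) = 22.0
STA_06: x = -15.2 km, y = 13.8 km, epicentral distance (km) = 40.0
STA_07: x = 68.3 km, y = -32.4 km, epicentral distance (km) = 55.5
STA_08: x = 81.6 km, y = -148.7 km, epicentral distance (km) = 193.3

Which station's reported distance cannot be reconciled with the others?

Solve using three stations at a time. Using STA_05, STA_06, STA_07 (subtract circle equations pairwise → linear system) gives (x, y) ≈ (19.2, -6.6).
Distances from that point to each station vs reported:
  STA_05: calculated 22.0 vs reported 22.0 → residual 0.0 km
  STA_06: calculated 40.0 vs reported 40.0 → residual 0.0 km
  STA_07: calculated 55.5 vs reported 55.5 → residual 0.0 km
  STA_08: calculated 155.2 vs reported 193.3 → residual 38.1 km
STA_05, STA_06, STA_07 are mutually consistent (residuals ≈ 0); STA_08 is off by 38.1 km.

STA_08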